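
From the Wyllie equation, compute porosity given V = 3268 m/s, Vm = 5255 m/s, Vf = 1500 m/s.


1/V - 1/Vm = 1/3268 - 1/5255 = 0.0001157
1/Vf - 1/Vm = 1/1500 - 1/5255 = 0.00047637
phi = 0.0001157 / 0.00047637 = 0.2429

0.2429


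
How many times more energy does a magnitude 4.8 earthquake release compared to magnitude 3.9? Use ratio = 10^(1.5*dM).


M2 - M1 = 4.8 - 3.9 = 0.9
1.5 * 0.9 = 1.35
ratio = 10^1.35 = 22.39

22.39


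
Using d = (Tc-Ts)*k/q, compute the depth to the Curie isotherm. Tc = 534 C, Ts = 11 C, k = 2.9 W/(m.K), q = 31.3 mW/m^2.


T_Curie - T_surf = 534 - 11 = 523 C
Convert q to W/m^2: 31.3 mW/m^2 = 0.0313 W/m^2
d = 523 * 2.9 / 0.0313 = 48456.87 m

48456.87


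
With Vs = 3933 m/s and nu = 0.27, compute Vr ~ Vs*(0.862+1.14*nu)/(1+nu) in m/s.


Numerator factor = 0.862 + 1.14*0.27 = 1.1698
Denominator = 1 + 0.27 = 1.27
Vr = 3933 * 1.1698 / 1.27 = 3622.7 m/s

3622.7


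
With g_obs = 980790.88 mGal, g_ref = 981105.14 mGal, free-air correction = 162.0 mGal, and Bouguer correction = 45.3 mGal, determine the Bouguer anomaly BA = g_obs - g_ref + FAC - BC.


BA = g_obs - g_ref + FAC - BC
= 980790.88 - 981105.14 + 162.0 - 45.3
= -197.56 mGal

-197.56


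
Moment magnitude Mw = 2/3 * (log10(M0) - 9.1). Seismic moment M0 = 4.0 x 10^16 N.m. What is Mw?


log10(M0) = log10(4.0 x 10^16) = 16.6021
Mw = 2/3 * (16.6021 - 9.1)
= 2/3 * 7.5021
= 5.0

5.0


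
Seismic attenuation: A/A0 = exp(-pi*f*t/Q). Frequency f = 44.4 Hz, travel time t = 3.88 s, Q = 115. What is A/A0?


pi*f*t/Q = pi*44.4*3.88/115 = 4.70616
A/A0 = exp(-4.70616) = 0.009039

0.009039


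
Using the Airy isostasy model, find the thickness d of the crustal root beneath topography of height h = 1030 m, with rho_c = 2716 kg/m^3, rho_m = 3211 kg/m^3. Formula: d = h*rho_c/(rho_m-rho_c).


rho_m - rho_c = 3211 - 2716 = 495
d = 1030 * 2716 / 495
= 2797480 / 495
= 5651.47 m

5651.47


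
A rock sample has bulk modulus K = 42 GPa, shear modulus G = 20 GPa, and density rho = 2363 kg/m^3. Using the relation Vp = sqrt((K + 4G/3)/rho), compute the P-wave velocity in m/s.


First compute the effective modulus:
K + 4G/3 = 42e9 + 4*20e9/3 = 68666666666.67 Pa
Then divide by density:
68666666666.67 / 2363 = 29059105.6567 Pa/(kg/m^3)
Take the square root:
Vp = sqrt(29059105.6567) = 5390.65 m/s

5390.65


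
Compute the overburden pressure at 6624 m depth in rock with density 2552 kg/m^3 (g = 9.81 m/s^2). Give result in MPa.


P = rho * g * z / 1e6
= 2552 * 9.81 * 6624 / 1e6
= 165832634.88 / 1e6
= 165.8326 MPa

165.8326


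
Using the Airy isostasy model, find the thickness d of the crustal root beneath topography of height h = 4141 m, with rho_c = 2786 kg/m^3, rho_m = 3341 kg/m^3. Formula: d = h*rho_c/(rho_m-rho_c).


rho_m - rho_c = 3341 - 2786 = 555
d = 4141 * 2786 / 555
= 11536826 / 555
= 20787.07 m

20787.07


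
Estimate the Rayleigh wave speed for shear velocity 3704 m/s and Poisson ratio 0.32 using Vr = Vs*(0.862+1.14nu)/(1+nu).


Numerator factor = 0.862 + 1.14*0.32 = 1.2268
Denominator = 1 + 0.32 = 1.32
Vr = 3704 * 1.2268 / 1.32 = 3442.48 m/s

3442.48


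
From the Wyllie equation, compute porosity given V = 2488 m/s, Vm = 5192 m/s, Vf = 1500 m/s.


1/V - 1/Vm = 1/2488 - 1/5192 = 0.00020933
1/Vf - 1/Vm = 1/1500 - 1/5192 = 0.00047406
phi = 0.00020933 / 0.00047406 = 0.4416

0.4416


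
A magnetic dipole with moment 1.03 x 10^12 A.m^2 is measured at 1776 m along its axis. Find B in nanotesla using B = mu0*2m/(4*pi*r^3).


m = 1.03 x 10^12 = 1030000000000 A.m^2
2m = 2060000000000 A.m^2
r^3 = 1776^3 = 5601816576
B = (4pi*10^-7) * 2060000000000 / (4*pi * 5601816576) * 1e9
= 2588672.346558 / 70394503207.68 * 1e9
= 36773.7853 nT

36773.7853


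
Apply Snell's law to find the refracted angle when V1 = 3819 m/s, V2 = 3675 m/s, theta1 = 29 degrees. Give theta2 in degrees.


sin(theta1) = sin(29 deg) = 0.48481
sin(theta2) = V2/V1 * sin(theta1) = 3675/3819 * 0.48481 = 0.466529
theta2 = arcsin(0.466529) = 27.8092 degrees

27.8092


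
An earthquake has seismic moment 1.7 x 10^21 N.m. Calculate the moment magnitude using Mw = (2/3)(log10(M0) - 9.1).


log10(M0) = log10(1.7 x 10^21) = 21.2304
Mw = 2/3 * (21.2304 - 9.1)
= 2/3 * 12.1304
= 8.09

8.09


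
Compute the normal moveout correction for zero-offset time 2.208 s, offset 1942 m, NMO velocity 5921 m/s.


x/Vnmo = 1942/5921 = 0.327985
(x/Vnmo)^2 = 0.107574
t0^2 = 4.875264
sqrt(4.875264 + 0.107574) = 2.232227
dt = 2.232227 - 2.208 = 0.024227

0.024227


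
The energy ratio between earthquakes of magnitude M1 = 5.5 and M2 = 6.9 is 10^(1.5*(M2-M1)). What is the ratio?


M2 - M1 = 6.9 - 5.5 = 1.4
1.5 * 1.4 = 2.1
ratio = 10^2.1 = 125.89

125.89


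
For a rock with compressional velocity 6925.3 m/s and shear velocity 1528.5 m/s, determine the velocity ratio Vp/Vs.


Vp/Vs = 6925.3 / 1528.5
= 4.5308

4.5308


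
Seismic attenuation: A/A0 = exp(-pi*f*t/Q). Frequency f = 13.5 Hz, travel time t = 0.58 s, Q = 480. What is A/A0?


pi*f*t/Q = pi*13.5*0.58/480 = 0.051247
A/A0 = exp(-0.051247) = 0.950044

0.950044


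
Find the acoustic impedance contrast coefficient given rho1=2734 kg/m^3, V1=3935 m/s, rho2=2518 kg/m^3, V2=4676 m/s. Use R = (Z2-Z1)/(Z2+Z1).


Z1 = 2734 * 3935 = 10758290
Z2 = 2518 * 4676 = 11774168
R = (11774168 - 10758290) / (11774168 + 10758290) = 1015878 / 22532458 = 0.0451

0.0451


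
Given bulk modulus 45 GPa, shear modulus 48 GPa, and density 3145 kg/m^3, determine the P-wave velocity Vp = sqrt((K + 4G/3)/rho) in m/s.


First compute the effective modulus:
K + 4G/3 = 45e9 + 4*48e9/3 = 109000000000.0 Pa
Then divide by density:
109000000000.0 / 3145 = 34658187.5994 Pa/(kg/m^3)
Take the square root:
Vp = sqrt(34658187.5994) = 5887.12 m/s

5887.12


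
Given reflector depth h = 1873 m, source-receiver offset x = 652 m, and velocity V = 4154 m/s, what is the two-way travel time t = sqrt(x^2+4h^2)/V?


x^2 + 4h^2 = 652^2 + 4*1873^2 = 425104 + 14032516 = 14457620
sqrt(14457620) = 3802.3177
t = 3802.3177 / 4154 = 0.9153 s

0.9153


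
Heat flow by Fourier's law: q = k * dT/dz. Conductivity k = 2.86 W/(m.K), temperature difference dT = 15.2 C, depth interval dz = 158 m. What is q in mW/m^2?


q = k * dT / dz * 1000
= 2.86 * 15.2 / 158 * 1000
= 0.275139 * 1000
= 275.1392 mW/m^2

275.1392


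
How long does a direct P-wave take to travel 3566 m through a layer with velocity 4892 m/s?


t = x / V
= 3566 / 4892
= 0.7289 s

0.7289


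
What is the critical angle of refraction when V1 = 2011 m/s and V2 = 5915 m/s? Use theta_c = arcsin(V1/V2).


V1/V2 = 2011/5915 = 0.339983
theta_c = arcsin(0.339983) = 19.8758 degrees

19.8758


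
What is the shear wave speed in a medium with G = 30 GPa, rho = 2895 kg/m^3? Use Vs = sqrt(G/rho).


Convert G to Pa: G = 30e9 Pa
Compute G/rho = 30e9 / 2895 = 10362694.3005
Vs = sqrt(10362694.3005) = 3219.11 m/s

3219.11


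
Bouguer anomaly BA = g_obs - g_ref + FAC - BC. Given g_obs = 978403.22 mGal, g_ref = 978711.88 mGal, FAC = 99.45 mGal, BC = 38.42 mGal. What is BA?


BA = g_obs - g_ref + FAC - BC
= 978403.22 - 978711.88 + 99.45 - 38.42
= -247.63 mGal

-247.63


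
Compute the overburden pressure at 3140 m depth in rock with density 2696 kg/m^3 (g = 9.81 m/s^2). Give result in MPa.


P = rho * g * z / 1e6
= 2696 * 9.81 * 3140 / 1e6
= 83045966.4 / 1e6
= 83.046 MPa

83.046


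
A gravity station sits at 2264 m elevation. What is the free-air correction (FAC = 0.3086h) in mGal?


FAC = 0.3086 * h
= 0.3086 * 2264
= 698.6704 mGal

698.6704


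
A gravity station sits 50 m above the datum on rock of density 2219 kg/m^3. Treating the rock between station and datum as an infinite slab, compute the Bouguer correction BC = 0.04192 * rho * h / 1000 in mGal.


BC = 0.04192 * rho * h / 1000
= 0.04192 * 2219 * 50 / 1000
= 4.651 mGal

4.651


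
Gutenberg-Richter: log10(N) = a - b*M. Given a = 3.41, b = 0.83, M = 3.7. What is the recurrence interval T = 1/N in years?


log10(N) = 3.41 - 0.83*3.7 = 0.339
N = 10^0.339 = 2.18273
T = 1/N = 1/2.18273 = 0.4581 years

0.4581


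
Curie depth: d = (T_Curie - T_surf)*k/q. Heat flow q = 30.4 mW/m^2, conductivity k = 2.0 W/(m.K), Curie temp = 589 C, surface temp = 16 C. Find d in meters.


T_Curie - T_surf = 589 - 16 = 573 C
Convert q to W/m^2: 30.4 mW/m^2 = 0.0304 W/m^2
d = 573 * 2.0 / 0.0304 = 37697.37 m

37697.37


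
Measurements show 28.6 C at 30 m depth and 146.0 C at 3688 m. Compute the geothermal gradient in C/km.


dT = 146.0 - 28.6 = 117.4 C
dz = 3688 - 30 = 3658 m
gradient = dT/dz * 1000 = 117.4/3658 * 1000 = 32.094 C/km

32.094


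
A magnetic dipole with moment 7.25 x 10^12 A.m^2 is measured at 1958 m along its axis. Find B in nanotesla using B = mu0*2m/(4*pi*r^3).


m = 7.25 x 10^12 = 7250000000000 A.m^2
2m = 14500000000000 A.m^2
r^3 = 1958^3 = 7506509912
B = (4pi*10^-7) * 14500000000000 / (4*pi * 7506509912) * 1e9
= 18221237.390821 / 94329585574.55 * 1e9
= 193165.6678 nT

193165.6678


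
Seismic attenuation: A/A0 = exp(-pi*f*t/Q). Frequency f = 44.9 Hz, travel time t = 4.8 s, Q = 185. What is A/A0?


pi*f*t/Q = pi*44.9*4.8/185 = 3.659871
A/A0 = exp(-3.659871) = 0.025736

0.025736


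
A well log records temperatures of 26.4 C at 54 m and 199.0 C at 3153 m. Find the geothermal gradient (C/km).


dT = 199.0 - 26.4 = 172.6 C
dz = 3153 - 54 = 3099 m
gradient = dT/dz * 1000 = 172.6/3099 * 1000 = 55.6954 C/km

55.6954


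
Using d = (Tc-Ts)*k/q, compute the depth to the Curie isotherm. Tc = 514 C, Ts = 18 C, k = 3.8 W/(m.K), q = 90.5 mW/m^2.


T_Curie - T_surf = 514 - 18 = 496 C
Convert q to W/m^2: 90.5 mW/m^2 = 0.0905 W/m^2
d = 496 * 3.8 / 0.0905 = 20826.52 m

20826.52


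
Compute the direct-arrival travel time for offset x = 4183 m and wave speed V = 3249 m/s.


t = x / V
= 4183 / 3249
= 1.2875 s

1.2875


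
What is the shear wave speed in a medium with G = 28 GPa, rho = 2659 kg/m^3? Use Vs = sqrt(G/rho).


Convert G to Pa: G = 28e9 Pa
Compute G/rho = 28e9 / 2659 = 10530274.5393
Vs = sqrt(10530274.5393) = 3245.04 m/s

3245.04


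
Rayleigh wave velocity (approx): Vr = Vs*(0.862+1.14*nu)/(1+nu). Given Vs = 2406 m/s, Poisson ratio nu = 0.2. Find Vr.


Numerator factor = 0.862 + 1.14*0.2 = 1.09
Denominator = 1 + 0.2 = 1.2
Vr = 2406 * 1.09 / 1.2 = 2185.45 m/s

2185.45


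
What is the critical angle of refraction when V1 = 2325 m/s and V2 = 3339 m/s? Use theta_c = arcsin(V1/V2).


V1/V2 = 2325/3339 = 0.696316
theta_c = arcsin(0.696316) = 44.1322 degrees

44.1322


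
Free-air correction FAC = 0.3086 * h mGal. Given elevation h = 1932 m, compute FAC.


FAC = 0.3086 * h
= 0.3086 * 1932
= 596.2152 mGal

596.2152


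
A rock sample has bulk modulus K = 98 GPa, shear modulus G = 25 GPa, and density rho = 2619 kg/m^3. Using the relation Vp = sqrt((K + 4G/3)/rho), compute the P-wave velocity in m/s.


First compute the effective modulus:
K + 4G/3 = 98e9 + 4*25e9/3 = 131333333333.33 Pa
Then divide by density:
131333333333.33 / 2619 = 50146366.2976 Pa/(kg/m^3)
Take the square root:
Vp = sqrt(50146366.2976) = 7081.41 m/s

7081.41


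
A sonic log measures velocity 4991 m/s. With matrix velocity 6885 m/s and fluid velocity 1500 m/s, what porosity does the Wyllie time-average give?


1/V - 1/Vm = 1/4991 - 1/6885 = 5.512e-05
1/Vf - 1/Vm = 1/1500 - 1/6885 = 0.00052142
phi = 5.512e-05 / 0.00052142 = 0.1057

0.1057


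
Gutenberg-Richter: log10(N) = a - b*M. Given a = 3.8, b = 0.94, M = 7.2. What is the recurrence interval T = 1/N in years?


log10(N) = 3.8 - 0.94*7.2 = -2.968
N = 10^-2.968 = 0.001076
T = 1/N = 1/0.001076 = 928.9664 years

928.9664


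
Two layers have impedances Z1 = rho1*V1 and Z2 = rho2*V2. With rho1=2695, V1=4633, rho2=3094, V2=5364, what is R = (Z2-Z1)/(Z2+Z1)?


Z1 = 2695 * 4633 = 12485935
Z2 = 3094 * 5364 = 16596216
R = (16596216 - 12485935) / (16596216 + 12485935) = 4110281 / 29082151 = 0.1413

0.1413


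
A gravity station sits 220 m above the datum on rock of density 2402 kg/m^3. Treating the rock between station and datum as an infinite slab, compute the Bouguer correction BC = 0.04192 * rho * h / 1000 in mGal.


BC = 0.04192 * rho * h / 1000
= 0.04192 * 2402 * 220 / 1000
= 22.1522 mGal

22.1522


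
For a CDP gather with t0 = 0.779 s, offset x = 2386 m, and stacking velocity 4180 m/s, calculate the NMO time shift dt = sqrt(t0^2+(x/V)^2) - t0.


x/Vnmo = 2386/4180 = 0.570813
(x/Vnmo)^2 = 0.325828
t0^2 = 0.606841
sqrt(0.606841 + 0.325828) = 0.965748
dt = 0.965748 - 0.779 = 0.186748

0.186748


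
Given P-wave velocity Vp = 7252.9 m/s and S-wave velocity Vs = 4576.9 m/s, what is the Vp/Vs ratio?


Vp/Vs = 7252.9 / 4576.9
= 1.5847

1.5847


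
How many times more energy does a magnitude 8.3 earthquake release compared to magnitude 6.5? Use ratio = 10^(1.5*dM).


M2 - M1 = 8.3 - 6.5 = 1.8
1.5 * 1.8 = 2.7
ratio = 10^2.7 = 501.19

501.19


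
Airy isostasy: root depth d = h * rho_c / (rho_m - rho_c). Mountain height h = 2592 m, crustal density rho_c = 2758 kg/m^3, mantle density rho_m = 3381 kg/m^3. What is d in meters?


rho_m - rho_c = 3381 - 2758 = 623
d = 2592 * 2758 / 623
= 7148736 / 623
= 11474.7 m

11474.7


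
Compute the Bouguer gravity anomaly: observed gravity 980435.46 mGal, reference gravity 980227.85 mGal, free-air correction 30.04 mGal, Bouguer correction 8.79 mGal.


BA = g_obs - g_ref + FAC - BC
= 980435.46 - 980227.85 + 30.04 - 8.79
= 228.86 mGal

228.86


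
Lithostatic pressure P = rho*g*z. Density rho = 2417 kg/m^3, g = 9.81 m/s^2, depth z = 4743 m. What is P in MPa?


P = rho * g * z / 1e6
= 2417 * 9.81 * 4743 / 1e6
= 112460182.11 / 1e6
= 112.4602 MPa

112.4602


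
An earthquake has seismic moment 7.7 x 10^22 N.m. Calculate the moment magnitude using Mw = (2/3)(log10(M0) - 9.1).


log10(M0) = log10(7.7 x 10^22) = 22.8865
Mw = 2/3 * (22.8865 - 9.1)
= 2/3 * 13.7865
= 9.19

9.19


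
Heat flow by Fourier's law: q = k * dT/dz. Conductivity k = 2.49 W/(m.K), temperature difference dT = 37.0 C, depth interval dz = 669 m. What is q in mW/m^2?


q = k * dT / dz * 1000
= 2.49 * 37.0 / 669 * 1000
= 0.137713 * 1000
= 137.713 mW/m^2

137.713


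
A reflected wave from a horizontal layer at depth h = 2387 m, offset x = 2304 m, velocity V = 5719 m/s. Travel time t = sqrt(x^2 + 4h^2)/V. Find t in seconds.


x^2 + 4h^2 = 2304^2 + 4*2387^2 = 5308416 + 22791076 = 28099492
sqrt(28099492) = 5300.8954
t = 5300.8954 / 5719 = 0.9269 s

0.9269


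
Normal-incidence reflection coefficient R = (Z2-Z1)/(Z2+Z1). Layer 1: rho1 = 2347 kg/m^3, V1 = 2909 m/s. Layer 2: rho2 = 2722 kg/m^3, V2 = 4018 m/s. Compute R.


Z1 = 2347 * 2909 = 6827423
Z2 = 2722 * 4018 = 10936996
R = (10936996 - 6827423) / (10936996 + 6827423) = 4109573 / 17764419 = 0.2313

0.2313


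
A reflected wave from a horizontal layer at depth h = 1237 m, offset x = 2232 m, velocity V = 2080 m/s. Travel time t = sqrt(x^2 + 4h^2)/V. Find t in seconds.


x^2 + 4h^2 = 2232^2 + 4*1237^2 = 4981824 + 6120676 = 11102500
sqrt(11102500) = 3332.0414
t = 3332.0414 / 2080 = 1.6019 s

1.6019


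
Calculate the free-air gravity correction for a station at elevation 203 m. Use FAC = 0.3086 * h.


FAC = 0.3086 * h
= 0.3086 * 203
= 62.6458 mGal

62.6458


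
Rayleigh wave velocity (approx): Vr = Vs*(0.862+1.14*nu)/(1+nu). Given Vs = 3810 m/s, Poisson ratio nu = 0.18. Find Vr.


Numerator factor = 0.862 + 1.14*0.18 = 1.0672
Denominator = 1 + 0.18 = 1.18
Vr = 3810 * 1.0672 / 1.18 = 3445.79 m/s

3445.79


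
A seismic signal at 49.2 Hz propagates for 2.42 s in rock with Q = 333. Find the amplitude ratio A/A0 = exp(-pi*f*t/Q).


pi*f*t/Q = pi*49.2*2.42/333 = 1.123275
A/A0 = exp(-1.123275) = 0.325213

0.325213


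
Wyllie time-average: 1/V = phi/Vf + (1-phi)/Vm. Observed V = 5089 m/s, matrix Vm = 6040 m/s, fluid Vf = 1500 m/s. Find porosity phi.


1/V - 1/Vm = 1/5089 - 1/6040 = 3.094e-05
1/Vf - 1/Vm = 1/1500 - 1/6040 = 0.0005011
phi = 3.094e-05 / 0.0005011 = 0.0617

0.0617


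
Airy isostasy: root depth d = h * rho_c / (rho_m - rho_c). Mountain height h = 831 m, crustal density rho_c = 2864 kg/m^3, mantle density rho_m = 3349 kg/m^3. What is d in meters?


rho_m - rho_c = 3349 - 2864 = 485
d = 831 * 2864 / 485
= 2379984 / 485
= 4907.18 m

4907.18


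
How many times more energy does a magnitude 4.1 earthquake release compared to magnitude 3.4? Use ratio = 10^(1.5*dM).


M2 - M1 = 4.1 - 3.4 = 0.7
1.5 * 0.7 = 1.05
ratio = 10^1.05 = 11.22

11.22


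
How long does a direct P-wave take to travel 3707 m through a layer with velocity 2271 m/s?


t = x / V
= 3707 / 2271
= 1.6323 s

1.6323


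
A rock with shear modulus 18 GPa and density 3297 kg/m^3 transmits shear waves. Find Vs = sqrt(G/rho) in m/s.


Convert G to Pa: G = 18e9 Pa
Compute G/rho = 18e9 / 3297 = 5459508.6442
Vs = sqrt(5459508.6442) = 2336.56 m/s

2336.56


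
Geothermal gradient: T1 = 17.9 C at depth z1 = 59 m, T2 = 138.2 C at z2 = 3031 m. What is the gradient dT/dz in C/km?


dT = 138.2 - 17.9 = 120.3 C
dz = 3031 - 59 = 2972 m
gradient = dT/dz * 1000 = 120.3/2972 * 1000 = 40.4778 C/km

40.4778


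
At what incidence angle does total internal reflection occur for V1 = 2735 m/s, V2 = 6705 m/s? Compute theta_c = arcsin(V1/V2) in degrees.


V1/V2 = 2735/6705 = 0.407905
theta_c = arcsin(0.407905) = 24.0733 degrees

24.0733


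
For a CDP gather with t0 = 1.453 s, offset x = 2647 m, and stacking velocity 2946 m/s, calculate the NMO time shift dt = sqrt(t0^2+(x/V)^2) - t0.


x/Vnmo = 2647/2946 = 0.898506
(x/Vnmo)^2 = 0.807314
t0^2 = 2.111209
sqrt(2.111209 + 0.807314) = 1.708368
dt = 1.708368 - 1.453 = 0.255368

0.255368


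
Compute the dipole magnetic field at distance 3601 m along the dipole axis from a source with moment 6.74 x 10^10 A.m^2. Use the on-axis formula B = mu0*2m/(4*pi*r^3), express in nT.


m = 6.74 x 10^10 = 67400000000 A.m^2
2m = 134800000000 A.m^2
r^3 = 3601^3 = 46694890801
B = (4pi*10^-7) * 134800000000 / (4*pi * 46694890801) * 1e9
= 169394.675882 / 586785303602.4 * 1e9
= 288.6825 nT

288.6825


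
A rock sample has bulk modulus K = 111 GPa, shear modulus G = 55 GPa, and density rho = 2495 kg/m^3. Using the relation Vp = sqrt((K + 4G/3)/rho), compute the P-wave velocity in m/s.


First compute the effective modulus:
K + 4G/3 = 111e9 + 4*55e9/3 = 184333333333.33 Pa
Then divide by density:
184333333333.33 / 2495 = 73881095.5244 Pa/(kg/m^3)
Take the square root:
Vp = sqrt(73881095.5244) = 8595.41 m/s

8595.41


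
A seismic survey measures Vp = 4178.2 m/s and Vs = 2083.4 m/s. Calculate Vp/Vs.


Vp/Vs = 4178.2 / 2083.4
= 2.0055

2.0055


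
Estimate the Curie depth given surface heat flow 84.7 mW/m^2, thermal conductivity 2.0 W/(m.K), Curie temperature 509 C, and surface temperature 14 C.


T_Curie - T_surf = 509 - 14 = 495 C
Convert q to W/m^2: 84.7 mW/m^2 = 0.0847 W/m^2
d = 495 * 2.0 / 0.0847 = 11688.31 m

11688.31


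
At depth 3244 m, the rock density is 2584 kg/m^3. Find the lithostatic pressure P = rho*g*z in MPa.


P = rho * g * z / 1e6
= 2584 * 9.81 * 3244 / 1e6
= 82232285.76 / 1e6
= 82.2323 MPa

82.2323


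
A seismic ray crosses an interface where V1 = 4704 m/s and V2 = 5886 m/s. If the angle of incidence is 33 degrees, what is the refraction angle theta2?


sin(theta1) = sin(33 deg) = 0.544639
sin(theta2) = V2/V1 * sin(theta1) = 5886/4704 * 0.544639 = 0.681493
theta2 = arcsin(0.681493) = 42.9605 degrees

42.9605


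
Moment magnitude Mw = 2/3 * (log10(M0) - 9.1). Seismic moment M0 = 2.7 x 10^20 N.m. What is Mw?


log10(M0) = log10(2.7 x 10^20) = 20.4314
Mw = 2/3 * (20.4314 - 9.1)
= 2/3 * 11.3314
= 7.55

7.55


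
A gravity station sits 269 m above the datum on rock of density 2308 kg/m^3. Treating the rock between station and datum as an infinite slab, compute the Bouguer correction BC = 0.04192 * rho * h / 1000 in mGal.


BC = 0.04192 * rho * h / 1000
= 0.04192 * 2308 * 269 / 1000
= 26.0261 mGal

26.0261


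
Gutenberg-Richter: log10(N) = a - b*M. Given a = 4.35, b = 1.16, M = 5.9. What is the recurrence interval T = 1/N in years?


log10(N) = 4.35 - 1.16*5.9 = -2.494
N = 10^-2.494 = 0.003206
T = 1/N = 1/0.003206 = 311.889 years

311.889


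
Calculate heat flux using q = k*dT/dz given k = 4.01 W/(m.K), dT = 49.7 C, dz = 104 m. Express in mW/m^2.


q = k * dT / dz * 1000
= 4.01 * 49.7 / 104 * 1000
= 1.916317 * 1000
= 1916.3173 mW/m^2

1916.3173


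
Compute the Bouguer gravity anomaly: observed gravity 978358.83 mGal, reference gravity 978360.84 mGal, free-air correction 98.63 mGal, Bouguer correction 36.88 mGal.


BA = g_obs - g_ref + FAC - BC
= 978358.83 - 978360.84 + 98.63 - 36.88
= 59.74 mGal

59.74


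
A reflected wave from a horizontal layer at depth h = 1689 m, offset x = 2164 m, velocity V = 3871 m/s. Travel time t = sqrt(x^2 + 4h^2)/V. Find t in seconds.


x^2 + 4h^2 = 2164^2 + 4*1689^2 = 4682896 + 11410884 = 16093780
sqrt(16093780) = 4011.7054
t = 4011.7054 / 3871 = 1.0363 s

1.0363


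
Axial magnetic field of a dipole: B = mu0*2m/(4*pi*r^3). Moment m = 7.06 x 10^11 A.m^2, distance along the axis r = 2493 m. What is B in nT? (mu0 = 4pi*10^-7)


m = 7.06 x 10^11 = 706000000000 A.m^2
2m = 1412000000000 A.m^2
r^3 = 2493^3 = 15494117157
B = (4pi*10^-7) * 1412000000000 / (4*pi * 15494117157) * 1e9
= 1774371.530748 / 194704818537.16 * 1e9
= 9113.1362 nT

9113.1362


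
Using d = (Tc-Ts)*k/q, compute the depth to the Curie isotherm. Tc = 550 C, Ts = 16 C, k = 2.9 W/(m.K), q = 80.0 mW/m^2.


T_Curie - T_surf = 550 - 16 = 534 C
Convert q to W/m^2: 80.0 mW/m^2 = 0.08 W/m^2
d = 534 * 2.9 / 0.08 = 19357.5 m

19357.5


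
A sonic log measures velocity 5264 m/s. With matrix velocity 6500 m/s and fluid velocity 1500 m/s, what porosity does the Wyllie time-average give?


1/V - 1/Vm = 1/5264 - 1/6500 = 3.612e-05
1/Vf - 1/Vm = 1/1500 - 1/6500 = 0.00051282
phi = 3.612e-05 / 0.00051282 = 0.0704

0.0704


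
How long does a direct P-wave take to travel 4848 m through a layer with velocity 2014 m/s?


t = x / V
= 4848 / 2014
= 2.4071 s

2.4071


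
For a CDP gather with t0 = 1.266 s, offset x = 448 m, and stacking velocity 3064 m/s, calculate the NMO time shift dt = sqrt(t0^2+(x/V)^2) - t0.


x/Vnmo = 448/3064 = 0.146214
(x/Vnmo)^2 = 0.021379
t0^2 = 1.602756
sqrt(1.602756 + 0.021379) = 1.274415
dt = 1.274415 - 1.266 = 0.008415

0.008415


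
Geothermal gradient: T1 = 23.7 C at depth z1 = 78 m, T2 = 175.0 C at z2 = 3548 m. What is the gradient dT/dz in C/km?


dT = 175.0 - 23.7 = 151.3 C
dz = 3548 - 78 = 3470 m
gradient = dT/dz * 1000 = 151.3/3470 * 1000 = 43.6023 C/km

43.6023


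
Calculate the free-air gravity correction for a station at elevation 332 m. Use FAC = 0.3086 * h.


FAC = 0.3086 * h
= 0.3086 * 332
= 102.4552 mGal

102.4552


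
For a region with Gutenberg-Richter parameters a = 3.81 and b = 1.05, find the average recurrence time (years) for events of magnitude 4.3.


log10(N) = 3.81 - 1.05*4.3 = -0.705
N = 10^-0.705 = 0.197242
T = 1/N = 1/0.197242 = 5.0699 years

5.0699


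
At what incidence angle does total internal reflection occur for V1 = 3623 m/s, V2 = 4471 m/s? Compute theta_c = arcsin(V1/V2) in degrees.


V1/V2 = 3623/4471 = 0.810333
theta_c = arcsin(0.810333) = 54.1285 degrees

54.1285


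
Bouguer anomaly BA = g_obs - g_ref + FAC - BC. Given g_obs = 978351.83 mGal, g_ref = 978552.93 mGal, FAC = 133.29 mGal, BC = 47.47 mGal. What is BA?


BA = g_obs - g_ref + FAC - BC
= 978351.83 - 978552.93 + 133.29 - 47.47
= -115.28 mGal

-115.28


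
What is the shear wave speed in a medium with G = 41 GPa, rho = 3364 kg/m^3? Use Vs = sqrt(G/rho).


Convert G to Pa: G = 41e9 Pa
Compute G/rho = 41e9 / 3364 = 12187871.5815
Vs = sqrt(12187871.5815) = 3491.11 m/s

3491.11


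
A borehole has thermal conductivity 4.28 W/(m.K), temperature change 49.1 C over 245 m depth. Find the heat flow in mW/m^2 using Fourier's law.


q = k * dT / dz * 1000
= 4.28 * 49.1 / 245 * 1000
= 0.857747 * 1000
= 857.7469 mW/m^2

857.7469


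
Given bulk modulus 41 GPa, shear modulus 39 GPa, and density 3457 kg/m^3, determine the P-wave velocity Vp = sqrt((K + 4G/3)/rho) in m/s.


First compute the effective modulus:
K + 4G/3 = 41e9 + 4*39e9/3 = 93000000000.0 Pa
Then divide by density:
93000000000.0 / 3457 = 26901938.0966 Pa/(kg/m^3)
Take the square root:
Vp = sqrt(26901938.0966) = 5186.71 m/s

5186.71


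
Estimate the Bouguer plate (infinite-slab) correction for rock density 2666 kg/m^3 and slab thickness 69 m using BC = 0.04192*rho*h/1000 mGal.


BC = 0.04192 * rho * h / 1000
= 0.04192 * 2666 * 69 / 1000
= 7.7114 mGal

7.7114


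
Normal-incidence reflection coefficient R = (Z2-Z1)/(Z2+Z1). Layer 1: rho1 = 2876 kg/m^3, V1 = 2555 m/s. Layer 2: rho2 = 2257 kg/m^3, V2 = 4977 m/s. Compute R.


Z1 = 2876 * 2555 = 7348180
Z2 = 2257 * 4977 = 11233089
R = (11233089 - 7348180) / (11233089 + 7348180) = 3884909 / 18581269 = 0.2091

0.2091


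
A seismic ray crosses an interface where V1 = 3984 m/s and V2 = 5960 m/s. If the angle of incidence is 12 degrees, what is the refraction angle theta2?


sin(theta1) = sin(12 deg) = 0.207912
sin(theta2) = V2/V1 * sin(theta1) = 5960/3984 * 0.207912 = 0.311033
theta2 = arcsin(0.311033) = 18.1215 degrees

18.1215


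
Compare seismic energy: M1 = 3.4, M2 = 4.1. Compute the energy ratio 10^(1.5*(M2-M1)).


M2 - M1 = 4.1 - 3.4 = 0.7
1.5 * 0.7 = 1.05
ratio = 10^1.05 = 11.22

11.22


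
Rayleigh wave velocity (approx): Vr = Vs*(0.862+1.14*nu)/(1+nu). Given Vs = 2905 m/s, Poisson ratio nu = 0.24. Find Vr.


Numerator factor = 0.862 + 1.14*0.24 = 1.1356
Denominator = 1 + 0.24 = 1.24
Vr = 2905 * 1.1356 / 1.24 = 2660.42 m/s

2660.42


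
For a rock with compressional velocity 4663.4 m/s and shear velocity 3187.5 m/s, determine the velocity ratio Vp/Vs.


Vp/Vs = 4663.4 / 3187.5
= 1.463

1.463


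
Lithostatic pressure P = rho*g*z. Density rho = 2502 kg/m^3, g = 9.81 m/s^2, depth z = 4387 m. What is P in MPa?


P = rho * g * z / 1e6
= 2502 * 9.81 * 4387 / 1e6
= 107677247.94 / 1e6
= 107.6772 MPa

107.6772


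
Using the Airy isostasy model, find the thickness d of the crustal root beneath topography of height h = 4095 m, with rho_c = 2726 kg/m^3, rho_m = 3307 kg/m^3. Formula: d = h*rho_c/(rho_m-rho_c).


rho_m - rho_c = 3307 - 2726 = 581
d = 4095 * 2726 / 581
= 11162970 / 581
= 19213.37 m

19213.37


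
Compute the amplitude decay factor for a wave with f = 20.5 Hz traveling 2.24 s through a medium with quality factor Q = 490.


pi*f*t/Q = pi*20.5*2.24/490 = 0.294412
A/A0 = exp(-0.294412) = 0.744969

0.744969


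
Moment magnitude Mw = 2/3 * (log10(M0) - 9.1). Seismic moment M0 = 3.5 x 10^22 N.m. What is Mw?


log10(M0) = log10(3.5 x 10^22) = 22.5441
Mw = 2/3 * (22.5441 - 9.1)
= 2/3 * 13.4441
= 8.96

8.96


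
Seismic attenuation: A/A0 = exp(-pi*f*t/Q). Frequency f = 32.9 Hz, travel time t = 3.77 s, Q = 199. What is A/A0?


pi*f*t/Q = pi*32.9*3.77/199 = 1.958096
A/A0 = exp(-1.958096) = 0.141127

0.141127


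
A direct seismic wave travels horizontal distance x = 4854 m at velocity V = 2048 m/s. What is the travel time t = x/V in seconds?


t = x / V
= 4854 / 2048
= 2.3701 s

2.3701


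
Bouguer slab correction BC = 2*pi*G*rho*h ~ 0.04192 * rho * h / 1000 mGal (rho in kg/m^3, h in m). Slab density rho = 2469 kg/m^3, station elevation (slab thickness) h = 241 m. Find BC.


BC = 0.04192 * rho * h / 1000
= 0.04192 * 2469 * 241 / 1000
= 24.9436 mGal

24.9436


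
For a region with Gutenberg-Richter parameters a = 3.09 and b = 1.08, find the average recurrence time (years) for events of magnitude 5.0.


log10(N) = 3.09 - 1.08*5.0 = -2.31
N = 10^-2.31 = 0.004898
T = 1/N = 1/0.004898 = 204.1738 years

204.1738


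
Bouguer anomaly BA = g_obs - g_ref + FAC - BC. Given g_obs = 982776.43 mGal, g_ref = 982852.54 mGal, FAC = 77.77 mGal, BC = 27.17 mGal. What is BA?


BA = g_obs - g_ref + FAC - BC
= 982776.43 - 982852.54 + 77.77 - 27.17
= -25.51 mGal

-25.51


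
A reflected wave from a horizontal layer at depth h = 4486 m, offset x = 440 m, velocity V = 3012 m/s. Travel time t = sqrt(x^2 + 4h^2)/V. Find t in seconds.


x^2 + 4h^2 = 440^2 + 4*4486^2 = 193600 + 80496784 = 80690384
sqrt(80690384) = 8982.7826
t = 8982.7826 / 3012 = 2.9823 s

2.9823


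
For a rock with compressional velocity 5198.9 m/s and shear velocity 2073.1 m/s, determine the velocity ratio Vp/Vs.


Vp/Vs = 5198.9 / 2073.1
= 2.5078

2.5078


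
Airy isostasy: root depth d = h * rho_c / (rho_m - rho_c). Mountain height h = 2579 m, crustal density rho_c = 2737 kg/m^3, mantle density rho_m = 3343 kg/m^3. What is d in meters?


rho_m - rho_c = 3343 - 2737 = 606
d = 2579 * 2737 / 606
= 7058723 / 606
= 11648.06 m

11648.06


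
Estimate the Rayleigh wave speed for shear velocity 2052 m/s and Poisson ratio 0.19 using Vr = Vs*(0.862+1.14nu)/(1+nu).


Numerator factor = 0.862 + 1.14*0.19 = 1.0786
Denominator = 1 + 0.19 = 1.19
Vr = 2052 * 1.0786 / 1.19 = 1859.91 m/s

1859.91


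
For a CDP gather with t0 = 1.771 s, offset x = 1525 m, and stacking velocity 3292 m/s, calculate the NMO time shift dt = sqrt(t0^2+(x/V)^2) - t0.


x/Vnmo = 1525/3292 = 0.463244
(x/Vnmo)^2 = 0.214595
t0^2 = 3.136441
sqrt(3.136441 + 0.214595) = 1.830584
dt = 1.830584 - 1.771 = 0.059584

0.059584


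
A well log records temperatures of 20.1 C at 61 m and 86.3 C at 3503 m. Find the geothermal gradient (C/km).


dT = 86.3 - 20.1 = 66.2 C
dz = 3503 - 61 = 3442 m
gradient = dT/dz * 1000 = 66.2/3442 * 1000 = 19.233 C/km

19.233


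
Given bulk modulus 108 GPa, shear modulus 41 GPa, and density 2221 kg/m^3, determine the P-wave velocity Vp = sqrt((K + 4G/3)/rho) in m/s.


First compute the effective modulus:
K + 4G/3 = 108e9 + 4*41e9/3 = 162666666666.67 Pa
Then divide by density:
162666666666.67 / 2221 = 73240282.1552 Pa/(kg/m^3)
Take the square root:
Vp = sqrt(73240282.1552) = 8558.05 m/s

8558.05


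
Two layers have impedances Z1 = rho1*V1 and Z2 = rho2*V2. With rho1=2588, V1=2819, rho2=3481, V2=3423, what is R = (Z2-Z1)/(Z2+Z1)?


Z1 = 2588 * 2819 = 7295572
Z2 = 3481 * 3423 = 11915463
R = (11915463 - 7295572) / (11915463 + 7295572) = 4619891 / 19211035 = 0.2405

0.2405


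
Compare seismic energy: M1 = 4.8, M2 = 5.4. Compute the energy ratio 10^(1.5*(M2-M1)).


M2 - M1 = 5.4 - 4.8 = 0.6
1.5 * 0.6 = 0.9
ratio = 10^0.9 = 7.94

7.94


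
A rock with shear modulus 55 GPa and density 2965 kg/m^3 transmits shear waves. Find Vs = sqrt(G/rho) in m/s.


Convert G to Pa: G = 55e9 Pa
Compute G/rho = 55e9 / 2965 = 18549747.0489
Vs = sqrt(18549747.0489) = 4306.94 m/s

4306.94


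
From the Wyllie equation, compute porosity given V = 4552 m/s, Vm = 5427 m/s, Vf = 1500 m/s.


1/V - 1/Vm = 1/4552 - 1/5427 = 3.542e-05
1/Vf - 1/Vm = 1/1500 - 1/5427 = 0.0004824
phi = 3.542e-05 / 0.0004824 = 0.0734

0.0734


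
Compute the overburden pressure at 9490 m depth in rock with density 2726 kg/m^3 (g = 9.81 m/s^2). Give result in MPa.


P = rho * g * z / 1e6
= 2726 * 9.81 * 9490 / 1e6
= 253782149.4 / 1e6
= 253.7821 MPa

253.7821


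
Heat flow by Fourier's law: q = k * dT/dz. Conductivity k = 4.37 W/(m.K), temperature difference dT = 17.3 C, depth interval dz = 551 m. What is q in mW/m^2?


q = k * dT / dz * 1000
= 4.37 * 17.3 / 551 * 1000
= 0.137207 * 1000
= 137.2069 mW/m^2

137.2069


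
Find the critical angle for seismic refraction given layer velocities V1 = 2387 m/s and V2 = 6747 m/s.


V1/V2 = 2387/6747 = 0.353787
theta_c = arcsin(0.353787) = 20.7191 degrees

20.7191


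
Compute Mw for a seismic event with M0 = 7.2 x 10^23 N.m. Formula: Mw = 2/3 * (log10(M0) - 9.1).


log10(M0) = log10(7.2 x 10^23) = 23.8573
Mw = 2/3 * (23.8573 - 9.1)
= 2/3 * 14.7573
= 9.84

9.84


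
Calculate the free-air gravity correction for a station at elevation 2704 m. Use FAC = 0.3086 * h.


FAC = 0.3086 * h
= 0.3086 * 2704
= 834.4544 mGal

834.4544


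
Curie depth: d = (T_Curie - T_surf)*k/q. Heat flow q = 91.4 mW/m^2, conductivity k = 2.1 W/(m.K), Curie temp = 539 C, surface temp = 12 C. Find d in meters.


T_Curie - T_surf = 539 - 12 = 527 C
Convert q to W/m^2: 91.4 mW/m^2 = 0.0914 W/m^2
d = 527 * 2.1 / 0.0914 = 12108.32 m

12108.32


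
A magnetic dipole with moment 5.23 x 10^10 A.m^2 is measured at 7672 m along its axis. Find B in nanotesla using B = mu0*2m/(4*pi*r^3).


m = 5.23 x 10^10 = 52300000000 A.m^2
2m = 104600000000 A.m^2
r^3 = 7672^3 = 451570728448
B = (4pi*10^-7) * 104600000000 / (4*pi * 451570728448) * 1e9
= 131444.236626 / 5674605132273.71 * 1e9
= 23.1636 nT

23.1636


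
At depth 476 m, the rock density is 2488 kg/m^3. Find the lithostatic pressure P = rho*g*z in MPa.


P = rho * g * z / 1e6
= 2488 * 9.81 * 476 / 1e6
= 11617865.28 / 1e6
= 11.6179 MPa

11.6179


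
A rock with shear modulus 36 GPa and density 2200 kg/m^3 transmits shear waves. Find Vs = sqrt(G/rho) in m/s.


Convert G to Pa: G = 36e9 Pa
Compute G/rho = 36e9 / 2200 = 16363636.3636
Vs = sqrt(16363636.3636) = 4045.2 m/s

4045.2


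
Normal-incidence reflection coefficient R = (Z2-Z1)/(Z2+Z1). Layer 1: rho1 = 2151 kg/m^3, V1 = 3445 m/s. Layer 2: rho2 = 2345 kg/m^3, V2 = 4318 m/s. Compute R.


Z1 = 2151 * 3445 = 7410195
Z2 = 2345 * 4318 = 10125710
R = (10125710 - 7410195) / (10125710 + 7410195) = 2715515 / 17535905 = 0.1549

0.1549


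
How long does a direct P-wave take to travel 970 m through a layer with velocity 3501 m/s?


t = x / V
= 970 / 3501
= 0.2771 s

0.2771


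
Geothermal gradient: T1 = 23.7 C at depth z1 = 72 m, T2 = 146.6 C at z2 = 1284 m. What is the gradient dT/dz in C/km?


dT = 146.6 - 23.7 = 122.9 C
dz = 1284 - 72 = 1212 m
gradient = dT/dz * 1000 = 122.9/1212 * 1000 = 101.4026 C/km

101.4026


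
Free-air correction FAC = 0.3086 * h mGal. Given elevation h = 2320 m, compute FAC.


FAC = 0.3086 * h
= 0.3086 * 2320
= 715.952 mGal

715.952


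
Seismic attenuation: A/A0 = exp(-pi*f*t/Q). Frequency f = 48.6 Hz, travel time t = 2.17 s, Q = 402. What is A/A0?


pi*f*t/Q = pi*48.6*2.17/402 = 0.824176
A/A0 = exp(-0.824176) = 0.438596

0.438596


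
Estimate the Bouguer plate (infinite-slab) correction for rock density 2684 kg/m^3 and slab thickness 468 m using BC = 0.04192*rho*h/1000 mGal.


BC = 0.04192 * rho * h / 1000
= 0.04192 * 2684 * 468 / 1000
= 52.6562 mGal

52.6562


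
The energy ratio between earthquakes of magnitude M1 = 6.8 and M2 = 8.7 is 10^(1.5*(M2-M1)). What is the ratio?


M2 - M1 = 8.7 - 6.8 = 1.9
1.5 * 1.9 = 2.85
ratio = 10^2.85 = 707.95

707.95


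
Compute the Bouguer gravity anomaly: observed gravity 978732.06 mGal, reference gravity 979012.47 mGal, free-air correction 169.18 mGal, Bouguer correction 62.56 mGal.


BA = g_obs - g_ref + FAC - BC
= 978732.06 - 979012.47 + 169.18 - 62.56
= -173.79 mGal

-173.79


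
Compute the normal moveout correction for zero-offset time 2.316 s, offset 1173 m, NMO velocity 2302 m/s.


x/Vnmo = 1173/2302 = 0.509557
(x/Vnmo)^2 = 0.259648
t0^2 = 5.363856
sqrt(5.363856 + 0.259648) = 2.371393
dt = 2.371393 - 2.316 = 0.055393

0.055393


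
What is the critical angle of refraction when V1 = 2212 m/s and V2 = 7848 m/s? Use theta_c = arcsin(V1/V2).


V1/V2 = 2212/7848 = 0.281855
theta_c = arcsin(0.281855) = 16.371 degrees

16.371


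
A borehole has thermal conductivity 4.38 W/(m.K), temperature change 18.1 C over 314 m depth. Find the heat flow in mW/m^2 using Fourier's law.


q = k * dT / dz * 1000
= 4.38 * 18.1 / 314 * 1000
= 0.252478 * 1000
= 252.4777 mW/m^2

252.4777


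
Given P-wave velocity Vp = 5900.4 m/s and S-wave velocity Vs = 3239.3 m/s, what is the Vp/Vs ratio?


Vp/Vs = 5900.4 / 3239.3
= 1.8215

1.8215


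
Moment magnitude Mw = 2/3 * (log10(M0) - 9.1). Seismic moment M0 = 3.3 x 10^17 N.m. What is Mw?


log10(M0) = log10(3.3 x 10^17) = 17.5185
Mw = 2/3 * (17.5185 - 9.1)
= 2/3 * 8.4185
= 5.61

5.61


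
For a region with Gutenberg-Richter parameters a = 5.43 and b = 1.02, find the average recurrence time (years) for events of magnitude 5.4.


log10(N) = 5.43 - 1.02*5.4 = -0.078
N = 10^-0.078 = 0.835603
T = 1/N = 1/0.835603 = 1.1967 years

1.1967


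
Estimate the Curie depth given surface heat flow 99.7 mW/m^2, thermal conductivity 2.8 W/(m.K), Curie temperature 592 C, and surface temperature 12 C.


T_Curie - T_surf = 592 - 12 = 580 C
Convert q to W/m^2: 99.7 mW/m^2 = 0.0997 W/m^2
d = 580 * 2.8 / 0.0997 = 16288.87 m

16288.87


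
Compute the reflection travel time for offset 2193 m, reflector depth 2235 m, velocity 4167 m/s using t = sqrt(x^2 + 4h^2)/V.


x^2 + 4h^2 = 2193^2 + 4*2235^2 = 4809249 + 19980900 = 24790149
sqrt(24790149) = 4978.9707
t = 4978.9707 / 4167 = 1.1949 s

1.1949


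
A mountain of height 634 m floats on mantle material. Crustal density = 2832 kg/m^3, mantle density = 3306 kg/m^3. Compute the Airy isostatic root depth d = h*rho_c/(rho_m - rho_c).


rho_m - rho_c = 3306 - 2832 = 474
d = 634 * 2832 / 474
= 1795488 / 474
= 3787.95 m

3787.95


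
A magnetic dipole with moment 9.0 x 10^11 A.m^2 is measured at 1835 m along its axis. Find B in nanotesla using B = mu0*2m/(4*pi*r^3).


m = 9.0 x 10^11 = 900000000000 A.m^2
2m = 1800000000000 A.m^2
r^3 = 1835^3 = 6178857875
B = (4pi*10^-7) * 1800000000000 / (4*pi * 6178857875) * 1e9
= 2261946.710585 / 77645818030.7 * 1e9
= 29131.5974 nT

29131.5974


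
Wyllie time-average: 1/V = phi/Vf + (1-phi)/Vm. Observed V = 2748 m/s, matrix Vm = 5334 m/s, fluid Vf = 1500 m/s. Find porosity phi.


1/V - 1/Vm = 1/2748 - 1/5334 = 0.00017642
1/Vf - 1/Vm = 1/1500 - 1/5334 = 0.00047919
phi = 0.00017642 / 0.00047919 = 0.3682

0.3682


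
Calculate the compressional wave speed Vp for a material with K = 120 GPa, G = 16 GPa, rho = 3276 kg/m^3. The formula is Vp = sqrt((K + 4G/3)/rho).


First compute the effective modulus:
K + 4G/3 = 120e9 + 4*16e9/3 = 141333333333.33 Pa
Then divide by density:
141333333333.33 / 3276 = 43142043.142 Pa/(kg/m^3)
Take the square root:
Vp = sqrt(43142043.142) = 6568.26 m/s

6568.26


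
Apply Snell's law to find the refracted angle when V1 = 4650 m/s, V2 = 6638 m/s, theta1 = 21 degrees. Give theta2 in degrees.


sin(theta1) = sin(21 deg) = 0.358368
sin(theta2) = V2/V1 * sin(theta1) = 6638/4650 * 0.358368 = 0.51158
theta2 = arcsin(0.51158) = 30.7691 degrees

30.7691


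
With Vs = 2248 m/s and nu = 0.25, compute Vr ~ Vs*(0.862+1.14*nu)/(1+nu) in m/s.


Numerator factor = 0.862 + 1.14*0.25 = 1.147
Denominator = 1 + 0.25 = 1.25
Vr = 2248 * 1.147 / 1.25 = 2062.76 m/s

2062.76


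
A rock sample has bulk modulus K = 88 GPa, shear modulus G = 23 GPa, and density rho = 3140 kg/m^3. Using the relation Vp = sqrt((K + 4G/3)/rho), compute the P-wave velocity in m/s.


First compute the effective modulus:
K + 4G/3 = 88e9 + 4*23e9/3 = 118666666666.67 Pa
Then divide by density:
118666666666.67 / 3140 = 37791932.0594 Pa/(kg/m^3)
Take the square root:
Vp = sqrt(37791932.0594) = 6147.51 m/s

6147.51


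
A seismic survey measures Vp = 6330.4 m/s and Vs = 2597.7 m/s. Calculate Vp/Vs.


Vp/Vs = 6330.4 / 2597.7
= 2.4369

2.4369


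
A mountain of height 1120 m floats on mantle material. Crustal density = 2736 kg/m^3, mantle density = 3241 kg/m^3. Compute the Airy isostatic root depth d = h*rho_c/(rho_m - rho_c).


rho_m - rho_c = 3241 - 2736 = 505
d = 1120 * 2736 / 505
= 3064320 / 505
= 6067.96 m

6067.96


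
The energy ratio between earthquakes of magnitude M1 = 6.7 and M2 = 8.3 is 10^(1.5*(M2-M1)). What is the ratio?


M2 - M1 = 8.3 - 6.7 = 1.6
1.5 * 1.6 = 2.4
ratio = 10^2.4 = 251.19

251.19


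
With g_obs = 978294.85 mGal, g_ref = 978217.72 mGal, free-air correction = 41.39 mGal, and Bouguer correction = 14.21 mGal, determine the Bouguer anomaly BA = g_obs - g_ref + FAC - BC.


BA = g_obs - g_ref + FAC - BC
= 978294.85 - 978217.72 + 41.39 - 14.21
= 104.31 mGal

104.31
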